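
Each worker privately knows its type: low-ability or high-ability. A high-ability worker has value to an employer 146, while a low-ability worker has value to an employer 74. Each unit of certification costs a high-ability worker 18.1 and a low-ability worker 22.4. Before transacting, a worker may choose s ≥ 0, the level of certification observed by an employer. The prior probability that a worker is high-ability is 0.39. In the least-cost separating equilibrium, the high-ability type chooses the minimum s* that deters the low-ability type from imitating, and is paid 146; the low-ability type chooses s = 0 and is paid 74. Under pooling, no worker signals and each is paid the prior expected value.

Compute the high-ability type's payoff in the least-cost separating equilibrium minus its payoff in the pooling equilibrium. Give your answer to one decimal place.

-14.3

Least-cost separating signal: s* solves 74 = 146 − 22.4·s*, so s* = (146 − 74)/22.4 ≈ 3.2143.
High-ability type's separating payoff: 146 − 18.1 × s* = 146 − 18.1 × (146 − 74)/22.4 = 146 − 1303.2/22.4 ≈ 87.821.
Pooling payoff: 0.39 × 146 + 0.61 × 74 = 102.08.
Difference: 87.821 − 102.08 = -14.259, i.e. -14.3 to one decimal place.
The high-ability type would prefer the pooling outcome.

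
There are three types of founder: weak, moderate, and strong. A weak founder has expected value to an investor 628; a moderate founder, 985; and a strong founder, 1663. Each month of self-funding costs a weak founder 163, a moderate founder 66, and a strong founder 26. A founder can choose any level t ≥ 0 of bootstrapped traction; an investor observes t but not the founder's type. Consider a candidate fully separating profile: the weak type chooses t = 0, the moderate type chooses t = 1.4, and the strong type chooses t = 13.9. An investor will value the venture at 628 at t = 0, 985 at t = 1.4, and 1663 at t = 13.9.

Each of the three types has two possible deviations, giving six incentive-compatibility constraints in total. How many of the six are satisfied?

5

Weak (own payoff 628): to t=1.4 gives 985 − 163×1.4 = 756.8 → profitable ✗; to t=13.9 gives 1663 − 163×13.9 = -602.7 → no gain ✓.
Strong (own payoff 1663 − 26×13.9 = 1301.6): to t=0 gives 628 → no gain ✓; to t=1.4 gives 985 − 26×1.4 = 948.6 → no gain ✓.
Moderate (own payoff 985 − 66×1.4 = 892.6): to t=0 gives 628 → no gain ✓; to t=13.9 gives 1663 − 66×13.9 = 745.6 → no gain ✓.
5 of the 6 constraints hold; not an equilibrium.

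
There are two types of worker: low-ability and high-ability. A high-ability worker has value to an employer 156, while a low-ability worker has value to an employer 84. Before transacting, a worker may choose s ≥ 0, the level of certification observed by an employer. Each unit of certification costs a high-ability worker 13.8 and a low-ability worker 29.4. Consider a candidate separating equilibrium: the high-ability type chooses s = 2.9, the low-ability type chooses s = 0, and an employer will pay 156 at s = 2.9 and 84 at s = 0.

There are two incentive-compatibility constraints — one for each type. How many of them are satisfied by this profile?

2

High-ability type: signal → 156 − 13.8 × 2.9 = 115.98; deviate to 0 → 84. IC holds (115.98 ≥ 84).
Low-ability type: stay at 0 → 84; mimic → 156 − 29.4 × 2.9 = 70.74. IC holds (84 ≥ 70.74).
2 of 2 constraints hold, so this is a separating equilibrium.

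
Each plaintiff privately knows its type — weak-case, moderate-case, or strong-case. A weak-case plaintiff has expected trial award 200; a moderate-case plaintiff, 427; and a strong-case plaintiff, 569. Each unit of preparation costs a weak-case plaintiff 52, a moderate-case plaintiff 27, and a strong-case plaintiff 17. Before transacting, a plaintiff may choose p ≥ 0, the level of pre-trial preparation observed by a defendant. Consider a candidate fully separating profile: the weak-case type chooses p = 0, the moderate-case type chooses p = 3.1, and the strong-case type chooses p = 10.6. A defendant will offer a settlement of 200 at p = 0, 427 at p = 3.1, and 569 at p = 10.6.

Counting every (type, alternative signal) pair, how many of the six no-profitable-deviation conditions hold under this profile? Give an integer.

5

Strong-case (own payoff 569 − 17×10.6 = 388.8): to p=0 gives 200 → no gain ✓; to p=3.1 gives 427 − 17×3.1 = 374.3 → no gain ✓.
Weak-case (own payoff 200): to p=3.1 gives 427 − 52×3.1 = 265.8 → profitable ✗; to p=10.6 gives 569 − 52×10.6 = 17.8 → no gain ✓.
Moderate-case (own payoff 427 − 27×3.1 = 343.3): to p=0 gives 200 → no gain ✓; to p=10.6 gives 569 − 27×10.6 = 282.8 → no gain ✓.
5 of the 6 constraints hold; not an equilibrium.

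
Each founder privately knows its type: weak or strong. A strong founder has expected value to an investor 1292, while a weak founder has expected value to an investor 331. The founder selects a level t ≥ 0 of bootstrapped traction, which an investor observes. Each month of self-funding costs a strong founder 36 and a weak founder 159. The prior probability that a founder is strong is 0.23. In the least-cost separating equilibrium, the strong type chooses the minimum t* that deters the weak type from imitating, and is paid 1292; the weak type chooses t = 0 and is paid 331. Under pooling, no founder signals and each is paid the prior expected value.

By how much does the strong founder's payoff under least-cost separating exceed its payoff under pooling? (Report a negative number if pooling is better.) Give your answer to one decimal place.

522.4

Least-cost separating signal: t* solves 331 = 1292 − 159·t*, so t* = (1292 − 331)/159 ≈ 6.0440.
Strong type's separating payoff: 1292 − 36 × t* = 1292 − 36 × (1292 − 331)/159 = 1292 − 34596/159 ≈ 1074.415.
Pooling payoff: 0.23 × 1292 + 0.77 × 331 = 552.03.
Difference: 1074.415 − 552.03 = 522.385, i.e. 522.4 to one decimal place.
The strong type prefers to separate.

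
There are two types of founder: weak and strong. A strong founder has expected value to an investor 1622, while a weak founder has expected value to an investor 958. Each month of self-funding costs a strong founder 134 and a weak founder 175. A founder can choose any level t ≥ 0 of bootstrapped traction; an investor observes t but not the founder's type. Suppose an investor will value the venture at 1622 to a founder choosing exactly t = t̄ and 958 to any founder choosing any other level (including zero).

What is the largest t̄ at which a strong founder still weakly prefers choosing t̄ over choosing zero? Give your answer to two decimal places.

4.96

Choosing t̄ yields the strong type 1622 − 134·t̄; choosing zero yields 958.
The strong type is indifferent at 1622 − 134·t̄ = 958, i.e. t̄ = (1622 − 958) / 134 ≈ 4.96.
For any t̄ above 4.96 the strong type would rather pool at zero, so separation collapses.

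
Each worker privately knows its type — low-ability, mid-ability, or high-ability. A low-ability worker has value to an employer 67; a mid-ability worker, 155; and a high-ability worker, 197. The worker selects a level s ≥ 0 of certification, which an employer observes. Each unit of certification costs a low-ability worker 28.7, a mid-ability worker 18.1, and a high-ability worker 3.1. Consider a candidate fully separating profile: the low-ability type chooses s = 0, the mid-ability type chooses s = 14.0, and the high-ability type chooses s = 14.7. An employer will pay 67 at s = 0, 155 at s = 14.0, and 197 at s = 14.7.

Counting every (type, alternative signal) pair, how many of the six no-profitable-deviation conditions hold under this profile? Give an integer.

High-ability (own payoff 197 − 3.1×14.7 = 151.43): to s=0 gives 67 → no gain ✓; to s=14.0 gives 155 − 3.1×14.0 = 111.6 → no gain ✓.
Mid-ability (own payoff 155 − 18.1×14.0 = -98.4): to s=0 gives 67 → profitable ✗; to s=14.7 gives 197 − 18.1×14.7 = -69.07 → profitable ✗.
Low-ability (own payoff 67): to s=14.0 gives 155 − 28.7×14.0 = -246.8 → no gain ✓; to s=14.7 gives 197 − 28.7×14.7 = -224.89 → no gain ✓.
4 of the 6 constraints hold; not an equilibrium.

4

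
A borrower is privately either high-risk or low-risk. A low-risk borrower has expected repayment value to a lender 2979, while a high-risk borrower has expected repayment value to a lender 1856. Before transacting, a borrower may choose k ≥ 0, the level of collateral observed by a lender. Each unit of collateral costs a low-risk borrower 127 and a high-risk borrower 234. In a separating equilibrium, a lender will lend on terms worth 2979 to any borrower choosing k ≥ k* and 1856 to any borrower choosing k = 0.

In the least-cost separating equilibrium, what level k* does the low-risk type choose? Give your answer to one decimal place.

4.8

A high-risk borrower choosing k = 0 receives 1856.
Imitating at k* instead would pay 2979 at cost 234·k*, netting 2979 − 234·k*.
Indifference: 1856 = 2979 − 234·k*, so k* = (2979 − 1856) / 234 ≈ 4.8.
At k* the high-risk type's incentive constraint just binds; the low-risk type strictly prefers k* since its per-unit cost is lower.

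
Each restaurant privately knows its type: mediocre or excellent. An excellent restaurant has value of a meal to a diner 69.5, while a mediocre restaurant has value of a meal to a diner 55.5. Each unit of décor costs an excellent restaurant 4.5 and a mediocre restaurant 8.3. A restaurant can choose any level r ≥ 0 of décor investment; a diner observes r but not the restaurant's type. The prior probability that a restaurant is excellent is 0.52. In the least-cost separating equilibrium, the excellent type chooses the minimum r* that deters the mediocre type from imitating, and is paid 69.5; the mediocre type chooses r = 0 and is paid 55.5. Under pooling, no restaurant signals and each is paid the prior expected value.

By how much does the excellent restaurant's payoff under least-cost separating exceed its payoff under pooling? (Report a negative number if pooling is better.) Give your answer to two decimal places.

Least-cost separating signal: r* solves 55.5 = 69.5 − 8.3·r*, so r* = (69.5 − 55.5)/8.3 ≈ 1.6867.
Excellent type's separating payoff: 69.5 − 4.5 × r* = 69.5 − 4.5 × (69.5 − 55.5)/8.3 = 69.5 − 63/8.3 ≈ 61.9096.
Pooling payoff: 0.52 × 69.5 + 0.48 × 55.5 = 62.78.
Difference: 61.9096 − 62.78 = -0.8704, i.e. -0.87 to two decimal places.
The excellent type would prefer the pooling outcome.

-0.87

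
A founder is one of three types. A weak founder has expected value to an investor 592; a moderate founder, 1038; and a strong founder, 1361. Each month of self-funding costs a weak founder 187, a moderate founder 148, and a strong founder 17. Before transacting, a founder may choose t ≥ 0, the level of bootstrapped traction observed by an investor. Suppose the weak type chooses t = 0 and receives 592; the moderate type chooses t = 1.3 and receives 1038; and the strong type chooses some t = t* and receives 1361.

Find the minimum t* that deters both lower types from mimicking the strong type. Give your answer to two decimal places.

Moderate type (on-path payoff 1038 − 148×1.3 = 845.6) won't mimic when 845.6 ≥ 1361 − 148·t*, i.e. t* ≥ 3.48.
Weak type (on-path payoff 592) won't mimic when 592 ≥ 1361 − 187·t*, i.e. t* ≥ 4.11.
Both must hold, so t* = max(4.11, 3.48) = 4.11. The weak type's constraint binds.

4.11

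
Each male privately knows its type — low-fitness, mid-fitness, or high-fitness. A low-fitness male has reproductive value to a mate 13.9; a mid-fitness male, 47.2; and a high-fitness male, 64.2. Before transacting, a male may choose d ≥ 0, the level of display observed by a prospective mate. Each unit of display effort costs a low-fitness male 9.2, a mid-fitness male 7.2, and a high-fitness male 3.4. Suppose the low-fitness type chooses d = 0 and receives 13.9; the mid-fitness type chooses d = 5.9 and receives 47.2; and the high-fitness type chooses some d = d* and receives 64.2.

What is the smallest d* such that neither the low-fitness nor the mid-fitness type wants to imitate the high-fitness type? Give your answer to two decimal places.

Mid-fitness type (on-path payoff 47.2 − 7.2×5.9 = 4.72) won't mimic when 4.72 ≥ 64.2 − 7.2·d*, i.e. d* ≥ 8.26.
Low-fitness type (on-path payoff 13.9) won't mimic when 13.9 ≥ 64.2 − 9.2·d*, i.e. d* ≥ 5.47.
Both must hold, so d* = max(5.47, 8.26) = 8.26. The mid-fitness type's constraint binds.

8.26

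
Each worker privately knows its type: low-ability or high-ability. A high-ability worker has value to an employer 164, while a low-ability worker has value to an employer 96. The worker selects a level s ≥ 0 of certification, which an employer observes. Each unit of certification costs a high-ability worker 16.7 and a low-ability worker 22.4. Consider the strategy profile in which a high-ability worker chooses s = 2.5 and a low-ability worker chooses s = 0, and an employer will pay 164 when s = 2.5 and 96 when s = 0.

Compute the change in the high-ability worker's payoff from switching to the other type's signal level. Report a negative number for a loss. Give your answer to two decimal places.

-26.25

Playing s = 2.5 the high-ability worker receives 164 − 16.7 × 2.5 = 122.25.
Deviating to s = 0 yields 96 instead.
Gain from deviating: 96 − 122.25 = -26.25.
The gain is negative, so the high-ability type's incentive-compatibility constraint is satisfied.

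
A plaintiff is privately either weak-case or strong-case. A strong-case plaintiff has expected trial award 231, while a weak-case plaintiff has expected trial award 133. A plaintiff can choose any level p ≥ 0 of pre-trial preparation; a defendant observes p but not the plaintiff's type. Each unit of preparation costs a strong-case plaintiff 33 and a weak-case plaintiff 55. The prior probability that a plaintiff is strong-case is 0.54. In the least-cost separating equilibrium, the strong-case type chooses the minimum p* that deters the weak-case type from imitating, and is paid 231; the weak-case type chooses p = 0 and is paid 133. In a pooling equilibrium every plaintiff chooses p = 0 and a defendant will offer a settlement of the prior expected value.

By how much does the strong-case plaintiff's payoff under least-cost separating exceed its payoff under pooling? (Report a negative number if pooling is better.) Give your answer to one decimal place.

-13.7

Least-cost separating signal: p* solves 133 = 231 − 55·p*, so p* = (231 − 133)/55 ≈ 1.7818.
Strong-case type's separating payoff: 231 − 33 × p* = 231 − 33 × (231 − 133)/55 = 231 − 3234/55 = 172.2.
Pooling payoff: 0.54 × 231 + 0.46 × 133 = 185.92.
Difference: 172.2 − 185.92 = -13.72, i.e. -13.7 to one decimal place.
The strong-case type would prefer the pooling outcome.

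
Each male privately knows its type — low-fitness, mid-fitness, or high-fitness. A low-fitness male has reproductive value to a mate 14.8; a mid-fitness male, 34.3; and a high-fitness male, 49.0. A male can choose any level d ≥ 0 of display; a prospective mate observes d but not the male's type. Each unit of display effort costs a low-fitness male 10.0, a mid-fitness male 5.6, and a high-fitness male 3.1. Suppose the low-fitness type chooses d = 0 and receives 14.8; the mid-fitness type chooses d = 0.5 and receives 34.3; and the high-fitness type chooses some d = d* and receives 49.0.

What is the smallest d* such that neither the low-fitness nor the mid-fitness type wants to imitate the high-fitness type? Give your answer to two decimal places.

3.42

Low-fitness type (on-path payoff 14.8) won't mimic when 14.8 ≥ 49.0 − 10.0·d*, i.e. d* ≥ 3.42.
Mid-fitness type (on-path payoff 34.3 − 5.6×0.5 = 31.5) won't mimic when 31.5 ≥ 49.0 − 5.6·d*, i.e. d* ≥ 3.13.
Both must hold, so d* = max(3.42, 3.13) = 3.42. The low-fitness type's constraint binds.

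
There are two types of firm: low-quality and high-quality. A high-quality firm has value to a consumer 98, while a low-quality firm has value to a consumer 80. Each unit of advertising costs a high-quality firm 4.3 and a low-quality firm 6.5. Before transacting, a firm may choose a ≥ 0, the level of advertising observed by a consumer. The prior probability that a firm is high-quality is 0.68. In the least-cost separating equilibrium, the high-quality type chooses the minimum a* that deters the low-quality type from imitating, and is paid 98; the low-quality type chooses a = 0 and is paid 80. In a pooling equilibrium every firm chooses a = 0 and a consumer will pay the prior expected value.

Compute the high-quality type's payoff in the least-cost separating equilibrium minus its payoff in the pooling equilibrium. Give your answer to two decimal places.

-6.15

Least-cost separating signal: a* solves 80 = 98 − 6.5·a*, so a* = (98 − 80)/6.5 ≈ 2.7692.
High-quality type's separating payoff: 98 − 4.3 × a* = 98 − 4.3 × (98 − 80)/6.5 = 98 − 77.4/6.5 ≈ 86.0923.
Pooling payoff: 0.68 × 98 + 0.32 × 80 = 92.24.
Difference: 86.0923 − 92.24 = -6.1477, i.e. -6.15 to two decimal places.
The high-quality type would prefer the pooling outcome.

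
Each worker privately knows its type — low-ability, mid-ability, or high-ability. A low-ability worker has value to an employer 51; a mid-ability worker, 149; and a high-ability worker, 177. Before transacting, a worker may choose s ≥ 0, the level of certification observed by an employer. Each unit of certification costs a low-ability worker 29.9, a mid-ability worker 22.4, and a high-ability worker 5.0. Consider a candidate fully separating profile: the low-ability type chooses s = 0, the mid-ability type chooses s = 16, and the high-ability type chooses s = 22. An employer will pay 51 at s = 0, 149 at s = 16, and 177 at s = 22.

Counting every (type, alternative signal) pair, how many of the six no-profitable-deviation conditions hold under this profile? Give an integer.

Mid-ability (own payoff 149 − 22.4×16 = -209.4): to s=0 gives 51 → profitable ✗; to s=22 gives 177 − 22.4×22 = -315.8 → no gain ✓.
Low-ability (own payoff 51): to s=16 gives 149 − 29.9×16 = -329.4 → no gain ✓; to s=22 gives 177 − 29.9×22 = -480.8 → no gain ✓.
High-ability (own payoff 177 − 5.0×22 = 67): to s=0 gives 51 → no gain ✓; to s=16 gives 149 − 5.0×16 = 69 → profitable ✗.
4 of the 6 constraints hold; not an equilibrium.

4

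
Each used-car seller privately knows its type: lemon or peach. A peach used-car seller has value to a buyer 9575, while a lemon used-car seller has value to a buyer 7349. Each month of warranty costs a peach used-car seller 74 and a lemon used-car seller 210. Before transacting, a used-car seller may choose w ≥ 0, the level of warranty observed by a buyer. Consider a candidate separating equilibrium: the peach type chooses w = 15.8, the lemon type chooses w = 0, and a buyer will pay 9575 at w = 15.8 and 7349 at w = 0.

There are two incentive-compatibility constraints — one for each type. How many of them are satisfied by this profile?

2

Lemon type: stay at 0 → 7349; mimic → 9575 − 210 × 15.8 = 6257. IC holds (7349 ≥ 6257).
Peach type: signal → 9575 − 74 × 15.8 = 8405.8; deviate to 0 → 7349. IC holds (8405.8 ≥ 7349).
2 of 2 constraints hold, so this is a separating equilibrium.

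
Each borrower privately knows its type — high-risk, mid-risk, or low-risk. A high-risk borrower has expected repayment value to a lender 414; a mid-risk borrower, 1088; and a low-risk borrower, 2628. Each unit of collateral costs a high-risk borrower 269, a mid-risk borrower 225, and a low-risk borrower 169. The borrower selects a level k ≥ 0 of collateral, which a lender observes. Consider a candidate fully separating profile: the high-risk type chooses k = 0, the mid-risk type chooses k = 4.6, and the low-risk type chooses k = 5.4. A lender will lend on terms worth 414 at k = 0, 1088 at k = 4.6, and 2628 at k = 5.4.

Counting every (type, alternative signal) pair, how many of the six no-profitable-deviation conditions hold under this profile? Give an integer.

High-risk (own payoff 414): to k=4.6 gives 1088 − 269×4.6 = -149.4 → no gain ✓; to k=5.4 gives 2628 − 269×5.4 = 1175.4 → profitable ✗.
Low-risk (own payoff 2628 − 169×5.4 = 1715.4): to k=0 gives 414 → no gain ✓; to k=4.6 gives 1088 − 169×4.6 = 310.6 → no gain ✓.
Mid-risk (own payoff 1088 − 225×4.6 = 53): to k=0 gives 414 → profitable ✗; to k=5.4 gives 2628 − 225×5.4 = 1413 → profitable ✗.
3 of the 6 constraints hold; not an equilibrium.

3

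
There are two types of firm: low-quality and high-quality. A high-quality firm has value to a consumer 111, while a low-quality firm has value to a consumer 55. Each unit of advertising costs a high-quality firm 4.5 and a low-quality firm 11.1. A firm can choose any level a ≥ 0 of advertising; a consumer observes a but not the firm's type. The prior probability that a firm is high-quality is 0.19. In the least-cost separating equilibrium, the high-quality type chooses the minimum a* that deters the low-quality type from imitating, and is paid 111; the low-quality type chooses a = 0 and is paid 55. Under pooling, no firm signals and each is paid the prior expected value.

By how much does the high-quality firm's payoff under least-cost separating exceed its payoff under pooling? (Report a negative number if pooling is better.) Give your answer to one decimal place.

Least-cost separating signal: a* solves 55 = 111 − 11.1·a*, so a* = (111 − 55)/11.1 ≈ 5.0450.
High-quality type's separating payoff: 111 − 4.5 × a* = 111 − 4.5 × (111 − 55)/11.1 = 111 − 252/11.1 ≈ 88.297.
Pooling payoff: 0.19 × 111 + 0.81 × 55 = 65.64.
Difference: 88.297 − 65.64 = 22.657, i.e. 22.7 to one decimal place.
The high-quality type prefers to separate.

22.7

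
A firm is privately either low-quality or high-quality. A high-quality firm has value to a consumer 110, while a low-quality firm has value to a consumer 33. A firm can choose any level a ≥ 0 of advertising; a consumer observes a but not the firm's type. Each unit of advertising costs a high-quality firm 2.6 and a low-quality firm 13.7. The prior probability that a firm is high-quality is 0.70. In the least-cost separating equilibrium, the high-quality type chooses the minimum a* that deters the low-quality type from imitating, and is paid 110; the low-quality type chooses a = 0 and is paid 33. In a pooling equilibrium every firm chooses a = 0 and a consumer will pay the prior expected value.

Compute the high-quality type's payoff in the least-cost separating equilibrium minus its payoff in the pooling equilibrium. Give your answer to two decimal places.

Least-cost separating signal: a* solves 33 = 110 − 13.7·a*, so a* = (110 − 33)/13.7 ≈ 5.6204.
High-quality type's separating payoff: 110 − 2.6 × a* = 110 − 2.6 × (110 − 33)/13.7 = 110 − 200.2/13.7 ≈ 95.3869.
Pooling payoff: 0.70 × 110 + 0.30 × 33 = 86.9.
Difference: 95.3869 − 86.9 = 8.4869, i.e. 8.49 to two decimal places.
The high-quality type prefers to separate.

8.49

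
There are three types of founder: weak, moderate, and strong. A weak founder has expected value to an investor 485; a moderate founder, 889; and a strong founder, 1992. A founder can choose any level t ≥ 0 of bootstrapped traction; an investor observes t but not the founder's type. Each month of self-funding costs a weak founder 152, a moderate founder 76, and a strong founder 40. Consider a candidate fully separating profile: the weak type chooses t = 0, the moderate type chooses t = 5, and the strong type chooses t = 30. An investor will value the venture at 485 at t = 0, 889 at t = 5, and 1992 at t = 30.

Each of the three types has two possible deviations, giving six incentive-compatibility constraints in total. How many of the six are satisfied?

Strong (own payoff 1992 − 40×30 = 792): to t=0 gives 485 → no gain ✓; to t=5 gives 889 − 40×5 = 689 → no gain ✓.
Moderate (own payoff 889 − 76×5 = 509): to t=0 gives 485 → no gain ✓; to t=30 gives 1992 − 76×30 = -288 → no gain ✓.
Weak (own payoff 485): to t=5 gives 889 − 152×5 = 129 → no gain ✓; to t=30 gives 1992 − 152×30 = -2568 → no gain ✓.
6 of the 6 constraints hold; this profile is a separating equilibrium.

6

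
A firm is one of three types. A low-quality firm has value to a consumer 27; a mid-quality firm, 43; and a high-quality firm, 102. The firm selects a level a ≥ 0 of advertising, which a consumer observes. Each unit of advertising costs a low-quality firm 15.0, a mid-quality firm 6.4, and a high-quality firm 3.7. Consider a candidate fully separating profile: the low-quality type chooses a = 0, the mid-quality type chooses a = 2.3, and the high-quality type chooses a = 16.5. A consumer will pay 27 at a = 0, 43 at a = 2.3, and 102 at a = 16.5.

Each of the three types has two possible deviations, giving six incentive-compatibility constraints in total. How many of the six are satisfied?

Mid-quality (own payoff 43 − 6.4×2.3 = 28.28): to a=0 gives 27 → no gain ✓; to a=16.5 gives 102 − 6.4×16.5 = -3.6 → no gain ✓.
Low-quality (own payoff 27): to a=2.3 gives 43 − 15.0×2.3 = 8.5 → no gain ✓; to a=16.5 gives 102 − 15.0×16.5 = -145.5 → no gain ✓.
High-quality (own payoff 102 − 3.7×16.5 = 40.95): to a=0 gives 27 → no gain ✓; to a=2.3 gives 43 − 3.7×2.3 = 34.49 → no gain ✓.
6 of the 6 constraints hold; this profile is a separating equilibrium.

6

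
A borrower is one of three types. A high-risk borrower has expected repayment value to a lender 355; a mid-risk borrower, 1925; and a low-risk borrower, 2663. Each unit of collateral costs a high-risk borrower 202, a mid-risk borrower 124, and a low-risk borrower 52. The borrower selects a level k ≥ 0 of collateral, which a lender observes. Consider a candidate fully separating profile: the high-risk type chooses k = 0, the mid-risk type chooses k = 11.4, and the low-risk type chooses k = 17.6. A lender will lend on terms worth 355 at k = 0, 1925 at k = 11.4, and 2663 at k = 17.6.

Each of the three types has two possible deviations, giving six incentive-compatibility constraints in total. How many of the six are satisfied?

6

Low-risk (own payoff 2663 − 52×17.6 = 1747.8): to k=0 gives 355 → no gain ✓; to k=11.4 gives 1925 − 52×11.4 = 1332.2 → no gain ✓.
Mid-risk (own payoff 1925 − 124×11.4 = 511.4): to k=0 gives 355 → no gain ✓; to k=17.6 gives 2663 − 124×17.6 = 480.6 → no gain ✓.
High-risk (own payoff 355): to k=11.4 gives 1925 − 202×11.4 = -377.8 → no gain ✓; to k=17.6 gives 2663 − 202×17.6 = -892.2 → no gain ✓.
6 of the 6 constraints hold; this profile is a separating equilibrium.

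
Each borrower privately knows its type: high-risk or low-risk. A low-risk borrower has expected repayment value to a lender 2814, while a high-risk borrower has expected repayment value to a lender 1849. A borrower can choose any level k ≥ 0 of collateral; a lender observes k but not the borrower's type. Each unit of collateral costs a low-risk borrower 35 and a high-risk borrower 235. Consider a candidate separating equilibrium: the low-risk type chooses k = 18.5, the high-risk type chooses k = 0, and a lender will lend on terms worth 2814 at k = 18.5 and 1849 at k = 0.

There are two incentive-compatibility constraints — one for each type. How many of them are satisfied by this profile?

High-risk type: stay at 0 → 1849; mimic → 2814 − 235 × 18.5 = -1533.5. IC holds (1849 ≥ -1533.5).
Low-risk type: signal → 2814 − 35 × 18.5 = 2166.5; deviate to 0 → 1849. IC holds (2166.5 ≥ 1849).
2 of 2 constraints hold, so this is a separating equilibrium.

2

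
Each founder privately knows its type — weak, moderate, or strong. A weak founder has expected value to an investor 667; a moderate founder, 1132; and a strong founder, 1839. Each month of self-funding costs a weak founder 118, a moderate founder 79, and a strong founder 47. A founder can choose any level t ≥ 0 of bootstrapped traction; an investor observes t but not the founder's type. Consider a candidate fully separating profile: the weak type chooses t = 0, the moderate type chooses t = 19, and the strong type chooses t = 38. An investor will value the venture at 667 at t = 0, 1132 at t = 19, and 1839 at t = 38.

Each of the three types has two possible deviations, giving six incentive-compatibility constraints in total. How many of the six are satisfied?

3

Strong (own payoff 1839 − 47×38 = 53): to t=0 gives 667 → profitable ✗; to t=19 gives 1132 − 47×19 = 239 → profitable ✗.
Weak (own payoff 667): to t=19 gives 1132 − 118×19 = -1110 → no gain ✓; to t=38 gives 1839 − 118×38 = -2645 → no gain ✓.
Moderate (own payoff 1132 − 79×19 = -369): to t=0 gives 667 → profitable ✗; to t=38 gives 1839 − 79×38 = -1163 → no gain ✓.
3 of the 6 constraints hold; not an equilibrium.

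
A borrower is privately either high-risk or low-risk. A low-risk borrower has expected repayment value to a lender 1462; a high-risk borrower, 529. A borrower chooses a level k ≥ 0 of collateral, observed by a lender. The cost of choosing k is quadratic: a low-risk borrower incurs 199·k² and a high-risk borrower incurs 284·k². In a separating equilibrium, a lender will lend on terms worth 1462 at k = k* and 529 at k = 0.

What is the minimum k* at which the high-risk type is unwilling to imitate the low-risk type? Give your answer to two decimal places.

The high-risk type at k = 0 receives 529; imitating at k* yields 1462 − 284·k*².
Indifference: 529 = 1462 − 284·k*², so k*² = (1462 − 529) / 284 ≈ 3.2852.
k* = √3.2852 ≈ 1.81.

1.81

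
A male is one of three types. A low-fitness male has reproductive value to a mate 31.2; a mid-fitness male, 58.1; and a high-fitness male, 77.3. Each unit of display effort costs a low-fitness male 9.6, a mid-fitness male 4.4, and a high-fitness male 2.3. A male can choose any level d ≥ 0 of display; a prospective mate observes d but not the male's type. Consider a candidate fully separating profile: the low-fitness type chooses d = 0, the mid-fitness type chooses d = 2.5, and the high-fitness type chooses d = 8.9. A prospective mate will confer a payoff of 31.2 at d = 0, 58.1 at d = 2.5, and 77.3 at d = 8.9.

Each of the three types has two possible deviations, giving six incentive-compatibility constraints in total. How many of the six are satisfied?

Mid-fitness (own payoff 58.1 − 4.4×2.5 = 47.1): to d=0 gives 31.2 → no gain ✓; to d=8.9 gives 77.3 − 4.4×8.9 = 38.14 → no gain ✓.
Low-fitness (own payoff 31.2): to d=2.5 gives 58.1 − 9.6×2.5 = 34.1 → profitable ✗; to d=8.9 gives 77.3 − 9.6×8.9 = -8.14 → no gain ✓.
High-fitness (own payoff 77.3 − 2.3×8.9 = 56.83): to d=0 gives 31.2 → no gain ✓; to d=2.5 gives 58.1 − 2.3×2.5 = 52.35 → no gain ✓.
5 of the 6 constraints hold; not an equilibrium.

5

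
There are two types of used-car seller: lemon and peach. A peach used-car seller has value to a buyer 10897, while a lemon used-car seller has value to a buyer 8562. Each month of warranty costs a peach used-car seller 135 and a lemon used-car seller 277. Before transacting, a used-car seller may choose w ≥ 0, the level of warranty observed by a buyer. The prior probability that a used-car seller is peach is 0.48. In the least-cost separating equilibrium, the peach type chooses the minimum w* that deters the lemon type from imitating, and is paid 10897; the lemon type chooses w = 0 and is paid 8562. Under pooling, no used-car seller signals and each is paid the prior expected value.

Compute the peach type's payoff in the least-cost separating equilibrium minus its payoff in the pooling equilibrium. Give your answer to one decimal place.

76.2

Least-cost separating signal: w* solves 8562 = 10897 − 277·w*, so w* = (10897 − 8562)/277 ≈ 8.4296.
Peach type's separating payoff: 10897 − 135 × w* = 10897 − 135 × (10897 − 8562)/277 = 10897 − 315225/277 ≈ 9759.004.
Pooling payoff: 0.48 × 10897 + 0.52 × 8562 = 9682.8.
Difference: 9759.004 − 9682.8 = 76.204, i.e. 76.2 to one decimal place.
The peach type prefers to separate.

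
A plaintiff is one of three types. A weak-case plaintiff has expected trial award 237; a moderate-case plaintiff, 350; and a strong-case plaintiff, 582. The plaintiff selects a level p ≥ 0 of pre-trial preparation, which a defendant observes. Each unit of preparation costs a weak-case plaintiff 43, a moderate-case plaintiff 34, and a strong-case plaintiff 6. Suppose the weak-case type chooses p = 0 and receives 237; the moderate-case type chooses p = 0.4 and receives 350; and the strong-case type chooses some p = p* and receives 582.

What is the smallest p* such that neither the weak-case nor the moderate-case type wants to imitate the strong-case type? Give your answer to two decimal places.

8.02

Moderate-case type (on-path payoff 350 − 34×0.4 = 336.4) won't mimic when 336.4 ≥ 582 − 34·p*, i.e. p* ≥ 7.22.
Weak-case type (on-path payoff 237) won't mimic when 237 ≥ 582 − 43·p*, i.e. p* ≥ 8.02.
Both must hold, so p* = max(8.02, 7.22) = 8.02. The weak-case type's constraint binds.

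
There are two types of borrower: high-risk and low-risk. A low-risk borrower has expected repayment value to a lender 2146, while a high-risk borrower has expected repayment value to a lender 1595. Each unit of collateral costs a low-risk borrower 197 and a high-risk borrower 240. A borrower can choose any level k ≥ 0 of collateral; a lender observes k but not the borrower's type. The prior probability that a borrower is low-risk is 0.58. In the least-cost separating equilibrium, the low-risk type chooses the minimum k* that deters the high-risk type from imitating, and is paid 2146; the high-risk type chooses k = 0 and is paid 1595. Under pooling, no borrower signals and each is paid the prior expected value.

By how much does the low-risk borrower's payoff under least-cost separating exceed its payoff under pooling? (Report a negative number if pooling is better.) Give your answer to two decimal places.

-220.86

Least-cost separating signal: k* solves 1595 = 2146 − 240·k*, so k* = (2146 − 1595)/240 ≈ 2.2958.
Low-risk type's separating payoff: 2146 − 197 × k* = 2146 − 197 × (2146 − 1595)/240 = 2146 − 108547/240 ≈ 1693.7208.
Pooling payoff: 0.58 × 2146 + 0.42 × 1595 = 1914.58.
Difference: 1693.7208 − 1914.58 = -220.8592, i.e. -220.86 to two decimal places.
The low-risk type would prefer the pooling outcome.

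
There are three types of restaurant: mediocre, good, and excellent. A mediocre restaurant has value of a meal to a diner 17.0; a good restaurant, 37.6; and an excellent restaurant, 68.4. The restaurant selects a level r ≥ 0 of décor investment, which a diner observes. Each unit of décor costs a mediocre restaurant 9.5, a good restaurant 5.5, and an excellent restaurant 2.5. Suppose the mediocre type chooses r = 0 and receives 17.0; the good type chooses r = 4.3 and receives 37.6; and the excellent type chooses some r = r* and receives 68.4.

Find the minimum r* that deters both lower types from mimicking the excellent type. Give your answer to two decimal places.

Mediocre type (on-path payoff 17.0) won't mimic when 17.0 ≥ 68.4 − 9.5·r*, i.e. r* ≥ 5.41.
Good type (on-path payoff 37.6 − 5.5×4.3 = 13.95) won't mimic when 13.95 ≥ 68.4 − 5.5·r*, i.e. r* ≥ 9.90.
Both must hold, so r* = max(5.41, 9.90) = 9.90. The good type's constraint binds.

9.90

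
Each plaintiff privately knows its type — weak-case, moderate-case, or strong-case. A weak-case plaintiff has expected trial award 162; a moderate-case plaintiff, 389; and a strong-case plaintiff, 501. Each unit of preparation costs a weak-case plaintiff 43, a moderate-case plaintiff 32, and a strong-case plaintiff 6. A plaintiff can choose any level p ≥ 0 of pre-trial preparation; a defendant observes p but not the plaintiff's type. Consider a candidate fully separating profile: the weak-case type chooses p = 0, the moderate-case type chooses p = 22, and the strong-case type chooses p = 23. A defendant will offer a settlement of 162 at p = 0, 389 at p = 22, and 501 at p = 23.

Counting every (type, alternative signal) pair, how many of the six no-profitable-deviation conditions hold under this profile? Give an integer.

4

Strong-case (own payoff 501 − 6×23 = 363): to p=0 gives 162 → no gain ✓; to p=22 gives 389 − 6×22 = 257 → no gain ✓.
Moderate-case (own payoff 389 − 32×22 = -315): to p=0 gives 162 → profitable ✗; to p=23 gives 501 − 32×23 = -235 → profitable ✗.
Weak-case (own payoff 162): to p=22 gives 389 − 43×22 = -557 → no gain ✓; to p=23 gives 501 − 43×23 = -488 → no gain ✓.
4 of the 6 constraints hold; not an equilibrium.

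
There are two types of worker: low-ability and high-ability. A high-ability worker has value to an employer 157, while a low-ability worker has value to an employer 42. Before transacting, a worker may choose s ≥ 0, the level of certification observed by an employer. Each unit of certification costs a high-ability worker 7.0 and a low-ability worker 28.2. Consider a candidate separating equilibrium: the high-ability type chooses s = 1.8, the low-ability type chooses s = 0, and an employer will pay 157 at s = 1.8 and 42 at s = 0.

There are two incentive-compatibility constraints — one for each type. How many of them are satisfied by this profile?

Low-ability type: stay at 0 → 42; mimic → 157 − 28.2 × 1.8 = 106.24. IC fails (42 < 106.24).
High-ability type: signal → 157 − 7.0 × 1.8 = 144.4; deviate to 0 → 42. IC holds (144.4 ≥ 42).
1 of 2 constraints hold, so this profile is not an equilibrium.

1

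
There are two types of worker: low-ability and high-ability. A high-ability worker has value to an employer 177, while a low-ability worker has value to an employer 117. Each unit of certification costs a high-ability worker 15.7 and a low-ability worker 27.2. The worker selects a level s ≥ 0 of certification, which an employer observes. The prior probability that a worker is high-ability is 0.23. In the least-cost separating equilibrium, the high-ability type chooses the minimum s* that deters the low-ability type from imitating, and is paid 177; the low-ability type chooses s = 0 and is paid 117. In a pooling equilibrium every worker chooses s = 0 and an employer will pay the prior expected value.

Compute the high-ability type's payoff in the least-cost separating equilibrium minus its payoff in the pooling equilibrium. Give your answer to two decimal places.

11.57

Least-cost separating signal: s* solves 117 = 177 − 27.2·s*, so s* = (177 − 117)/27.2 ≈ 2.2059.
High-ability type's separating payoff: 177 − 15.7 × s* = 177 − 15.7 × (177 − 117)/27.2 = 177 − 942/27.2 ≈ 142.3676.
Pooling payoff: 0.23 × 177 + 0.77 × 117 = 130.8.
Difference: 142.3676 − 130.8 = 11.5676, i.e. 11.57 to two decimal places.
The high-ability type prefers to separate.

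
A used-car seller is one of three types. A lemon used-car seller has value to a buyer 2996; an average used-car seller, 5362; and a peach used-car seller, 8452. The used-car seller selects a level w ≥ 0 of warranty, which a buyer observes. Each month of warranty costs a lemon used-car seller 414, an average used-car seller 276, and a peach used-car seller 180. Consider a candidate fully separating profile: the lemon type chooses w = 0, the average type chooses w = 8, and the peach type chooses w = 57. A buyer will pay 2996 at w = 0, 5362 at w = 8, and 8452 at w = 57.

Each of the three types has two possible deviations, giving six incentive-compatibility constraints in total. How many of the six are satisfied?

Peach (own payoff 8452 − 180×57 = -1808): to w=0 gives 2996 → profitable ✗; to w=8 gives 5362 − 180×8 = 3922 → profitable ✗.
Average (own payoff 5362 − 276×8 = 3154): to w=0 gives 2996 → no gain ✓; to w=57 gives 8452 − 276×57 = -7280 → no gain ✓.
Lemon (own payoff 2996): to w=8 gives 5362 − 414×8 = 2050 → no gain ✓; to w=57 gives 8452 − 414×57 = -15146 → no gain ✓.
4 of the 6 constraints hold; not an equilibrium.

4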